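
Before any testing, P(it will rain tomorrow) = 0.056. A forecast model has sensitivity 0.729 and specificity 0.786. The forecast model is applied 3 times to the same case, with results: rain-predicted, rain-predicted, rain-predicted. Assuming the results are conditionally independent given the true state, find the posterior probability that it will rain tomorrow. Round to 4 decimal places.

With H the event that it will rain tomorrow, the joint likelihood of the observed sequence is P(data|H) = 0.729·0.729·0.729 = 0.38742 and P(data|¬H) = 0.214·0.214·0.214 = 0.0098003.
Bayes: P(H|data) = 0.056·0.38742 / (0.056·0.38742 + 0.944·0.0098003) = 0.021696/0.030947 = 0.7011.

Posterior P(H) ≈ 0.7011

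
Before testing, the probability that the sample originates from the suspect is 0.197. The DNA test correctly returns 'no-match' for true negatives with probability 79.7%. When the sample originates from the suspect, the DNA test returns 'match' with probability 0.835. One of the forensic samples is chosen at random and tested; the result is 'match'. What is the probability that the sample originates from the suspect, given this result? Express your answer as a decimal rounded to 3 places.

P(H | E) ≈ 0.502

Write H for 'the sample originates from the suspect'. Prior odds H:¬H = 0.197/0.803 = 0.24533. For the 'match' outcome, the likelihood ratio is 0.835/0.203 = 4.1133.
Posterior odds = 0.24533 × 4.1133 = 1.0091, so P(H|E) = 1.0091/(1+1.0091) = 0.502.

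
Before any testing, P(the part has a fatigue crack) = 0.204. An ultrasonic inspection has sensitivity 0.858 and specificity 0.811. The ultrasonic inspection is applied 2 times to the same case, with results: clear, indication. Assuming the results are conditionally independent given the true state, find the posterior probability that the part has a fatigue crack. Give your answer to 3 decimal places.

Posterior P(H) ≈ 0.169

Let H be the event that the part has a fatigue crack; start with P(H) = 0.204. P('indication'|H) = 0.858, P('indication'|¬H) = 0.189.
Update on result 1 ('clear'): P(H) ← 0.142·0.2040 / (0.142·0.2040 + 0.811·0.7960) = 0.028968/0.67452 = 0.0429.
Update on result 2 ('indication'): P(H) ← 0.858·0.0429 / (0.858·0.0429 + 0.189·0.9571) = 0.036848/0.21773 = 0.1692.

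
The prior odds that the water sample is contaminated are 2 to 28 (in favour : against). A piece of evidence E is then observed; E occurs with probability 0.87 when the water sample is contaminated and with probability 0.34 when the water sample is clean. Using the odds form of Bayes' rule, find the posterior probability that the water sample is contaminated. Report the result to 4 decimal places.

Prior odds = 2/28 = 0.071429. In log-odds, ln(0.071429) = -2.6391.
Add log likelihood ratio: ln(2.5588) = 0.93955.
Posterior log-odds = -1.6995, so posterior odds = exp(-1.6995) = 0.18277. Converting, P(H|E) = 0.18277/1.1828 = 0.1545.

Posterior probability ≈ 0.1545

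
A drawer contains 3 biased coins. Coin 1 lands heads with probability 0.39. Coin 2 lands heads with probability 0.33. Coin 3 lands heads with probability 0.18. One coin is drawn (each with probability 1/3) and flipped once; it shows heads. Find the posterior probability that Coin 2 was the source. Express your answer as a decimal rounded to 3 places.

Tabulate prior·likelihood by source: [1] prior 0.333333, lik 0.39, product 0.1300; [2] prior 0.333333, lik 0.33, product 0.1100; [3] prior 0.333333, lik 0.18, product 0.06000.
Normalizing constant = 0.30000; the posterior for Coin 2 is its product over the sum, 0.1100/0.30000 = 0.367.

Posterior probability ≈ 0.367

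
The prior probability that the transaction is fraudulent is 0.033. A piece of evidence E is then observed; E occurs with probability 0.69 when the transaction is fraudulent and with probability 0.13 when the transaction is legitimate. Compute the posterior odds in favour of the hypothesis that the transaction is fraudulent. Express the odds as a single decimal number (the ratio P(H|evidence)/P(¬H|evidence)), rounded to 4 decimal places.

Prior odds = 0.033/(1−0.033) = 0.034126. In log-odds, ln(0.034126) = -3.3777.
Add log likelihood ratio: ln(5.3077) = 1.6692.
Posterior log-odds = -1.7085, so posterior odds = exp(-1.7085) = 0.18113.

Posterior odds ≈ 0.1811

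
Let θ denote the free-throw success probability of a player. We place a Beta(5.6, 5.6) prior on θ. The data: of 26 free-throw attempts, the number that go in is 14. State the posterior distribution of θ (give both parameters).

Posterior: Beta(19.6, 17.6)

Observing 14 successes and 12 failures updates Beta(5.6, 5.6) by adding the success and failure counts to the two shape parameters: α = 5.6+14 = 19.6, β = 5.6+12 = 17.6.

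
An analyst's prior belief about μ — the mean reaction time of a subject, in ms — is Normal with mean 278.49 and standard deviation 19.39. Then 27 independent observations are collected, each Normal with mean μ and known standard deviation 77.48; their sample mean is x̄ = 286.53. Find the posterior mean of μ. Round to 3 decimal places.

Posterior mean ≈ 283.542

With known σ, the Normal prior is conjugate. Weight on the data is w = (n/σ²)/(n/σ² + 1/τ₀²) = 0.00449764/(0.00449764+0.00265977) = 0.62839.
Posterior mean = w·x̄ + (1−w)·μ₀ = 0.62839·286.53 + 0.37161·278.49 = 283.542.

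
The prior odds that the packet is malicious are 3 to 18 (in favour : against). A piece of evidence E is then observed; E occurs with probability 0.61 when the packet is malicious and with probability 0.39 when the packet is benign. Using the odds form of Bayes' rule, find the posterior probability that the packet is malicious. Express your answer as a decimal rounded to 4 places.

Posterior probability ≈ 0.2068

Prior odds = 3/18 = 0.16667. In log-odds, ln(0.16667) = -1.7918.
Add log likelihood ratio: ln(1.5641) = 0.44731.
Posterior log-odds = -1.3444, so posterior odds = exp(-1.3444) = 0.26068. Converting, P(H|E) = 0.26068/1.2607 = 0.2068.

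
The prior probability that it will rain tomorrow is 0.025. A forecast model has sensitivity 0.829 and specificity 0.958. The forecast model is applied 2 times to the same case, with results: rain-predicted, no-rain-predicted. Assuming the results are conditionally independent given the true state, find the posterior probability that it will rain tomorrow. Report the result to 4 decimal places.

Posterior P(H) ≈ 0.0829

With H the event that it will rain tomorrow, the joint likelihood of the observed sequence is P(data|H) = 0.829·0.171 = 0.14176 and P(data|¬H) = 0.042·0.958 = 0.040236.
Bayes: P(H|data) = 0.025·0.14176 / (0.025·0.14176 + 0.975·0.040236) = 0.0035440/0.042774 = 0.0829.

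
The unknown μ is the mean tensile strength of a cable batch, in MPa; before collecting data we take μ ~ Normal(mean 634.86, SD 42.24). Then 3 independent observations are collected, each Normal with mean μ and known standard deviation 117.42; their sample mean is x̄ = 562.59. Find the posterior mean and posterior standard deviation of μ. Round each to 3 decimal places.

With known σ, the Normal prior is conjugate. Weight on the data is w = (n/σ²)/(n/σ² + 1/τ₀²) = 0.00021759/(0.00021759+0.00056047) = 0.27966.
Posterior mean = w·x̄ + (1−w)·μ₀ = 0.27966·562.59 + 0.72034·634.86 = 614.649. Posterior variance = 1/(0.00021759+0.00056047) = 1285.25, so SD = 35.850.

Posterior mean ≈ 614.649; posterior SD ≈ 35.850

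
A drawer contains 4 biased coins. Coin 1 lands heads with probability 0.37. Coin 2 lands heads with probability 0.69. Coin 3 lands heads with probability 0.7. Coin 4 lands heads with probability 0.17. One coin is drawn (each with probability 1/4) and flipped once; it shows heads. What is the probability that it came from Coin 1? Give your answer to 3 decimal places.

P(heads|C1) = 0.37; P(heads|C2) = 0.69; P(heads|C3) = 0.7; P(heads|C4) = 0.17.
Prior × likelihood for each source: 0.25·0.37=0.09250, 0.25·0.69=0.1725, 0.25·0.7=0.1750, 0.25·0.17=0.04250. Summing gives P(heads) = 0.48250.
P(Coin 1 | heads) = 0.09250 / 0.48250 = 0.192.

Posterior probability ≈ 0.192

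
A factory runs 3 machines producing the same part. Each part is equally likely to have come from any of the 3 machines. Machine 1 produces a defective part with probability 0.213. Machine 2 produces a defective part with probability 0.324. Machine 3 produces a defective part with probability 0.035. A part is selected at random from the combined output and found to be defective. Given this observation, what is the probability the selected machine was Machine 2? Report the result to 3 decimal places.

P(defective|M1) = 0.213; P(defective|M2) = 0.324; P(defective|M3) = 0.035.
Prior × likelihood for each source: 0.333333·0.213=0.07100, 0.333333·0.324=0.1080, 0.333333·0.035=0.01167. Summing gives P(defective) = 0.19067.
P(Machine 2 | defective) = 0.1080 / 0.19067 = 0.566.

Posterior probability ≈ 0.566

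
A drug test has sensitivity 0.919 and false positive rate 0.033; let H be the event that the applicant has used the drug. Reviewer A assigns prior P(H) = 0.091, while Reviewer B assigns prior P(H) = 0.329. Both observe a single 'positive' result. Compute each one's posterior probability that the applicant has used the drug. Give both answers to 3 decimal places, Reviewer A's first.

Reviewer A: 0.736; Reviewer B: 0.932

The likelihood ratio for a 'positive' result is 0.919/0.033 = 27.848.
Reviewer A: prior odds 0.091/0.909 = 0.10011; posterior odds 2.7879; posterior probability 0.736.
Reviewer B: prior odds 0.329/0.671 = 0.49031; posterior odds 13.654; posterior probability 0.932.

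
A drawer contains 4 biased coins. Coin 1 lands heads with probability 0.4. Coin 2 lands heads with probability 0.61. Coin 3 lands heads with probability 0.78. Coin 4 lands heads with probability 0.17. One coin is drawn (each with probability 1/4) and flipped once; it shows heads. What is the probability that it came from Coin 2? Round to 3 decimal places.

Posterior probability ≈ 0.311

Tabulate prior·likelihood by source: [1] prior 0.25, lik 0.4, product 0.1000; [2] prior 0.25, lik 0.61, product 0.1525; [3] prior 0.25, lik 0.78, product 0.1950; [4] prior 0.25, lik 0.17, product 0.04250.
Normalizing constant = 0.49000; the posterior for Coin 2 is its product over the sum, 0.1525/0.49000 = 0.311.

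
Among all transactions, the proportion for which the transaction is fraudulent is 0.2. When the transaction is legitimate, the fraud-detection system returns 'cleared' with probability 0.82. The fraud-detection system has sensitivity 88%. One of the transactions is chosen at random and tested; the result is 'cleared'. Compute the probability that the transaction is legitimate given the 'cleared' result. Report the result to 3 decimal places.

Let H be the event that the transaction is fraudulent. P(H) = 0.2, so P(¬H) = 0.8. With E the 'cleared' result, P(E|H) = 0.12 and P(E|¬H) = 0.82.
P(E) = 0.12·0.2 + 0.82·0.8 = 0.024000 + 0.65600 = 0.68000.
By Bayes' theorem, P(H|E) = 0.024000 / 0.68000 = 0.035. Hence P(¬H|E) = 1 − 0.035 = 0.965.

P(¬H | E) ≈ 0.965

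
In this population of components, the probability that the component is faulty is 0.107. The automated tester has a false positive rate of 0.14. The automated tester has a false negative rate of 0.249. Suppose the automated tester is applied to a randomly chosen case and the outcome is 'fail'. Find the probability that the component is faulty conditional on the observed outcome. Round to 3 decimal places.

P(H | E) ≈ 0.391

Let H be the event that the component is faulty. P(H) = 0.107, so P(¬H) = 0.893. With E the 'fail' result, P(E|H) = 0.751 and P(E|¬H) = 0.14.
P(E) = 0.751·0.107 + 0.14·0.893 = 0.080357 + 0.12502 = 0.20538.
By Bayes' theorem, P(H|E) = 0.080357 / 0.20538 = 0.391.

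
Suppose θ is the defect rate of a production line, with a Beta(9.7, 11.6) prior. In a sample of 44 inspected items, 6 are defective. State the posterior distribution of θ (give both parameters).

Posterior: Beta(15.7, 49.6)

Observing 6 successes and 38 failures updates Beta(9.7, 11.6) by adding the success and failure counts to the two shape parameters: α = 9.7+6 = 15.7, β = 11.6+38 = 49.6.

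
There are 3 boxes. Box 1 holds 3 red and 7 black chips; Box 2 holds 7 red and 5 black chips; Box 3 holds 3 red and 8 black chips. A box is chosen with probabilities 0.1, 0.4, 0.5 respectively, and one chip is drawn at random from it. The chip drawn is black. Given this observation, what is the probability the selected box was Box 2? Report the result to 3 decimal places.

P(black|Box 1) = 0.7; P(black|Box 2) = 0.4167; P(black|Box 3) = 0.7273.
Prior × likelihood for each source: 0.1·0.7=0.07000, 0.4·0.4167=0.1667, 0.5·0.7273=0.3636. Summing gives P(black) = 0.60030.
P(Box 2 | black) = 0.1667 / 0.60030 = 0.278.

Posterior probability ≈ 0.278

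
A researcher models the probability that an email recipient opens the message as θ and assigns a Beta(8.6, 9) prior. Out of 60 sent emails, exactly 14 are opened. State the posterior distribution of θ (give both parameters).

Posterior: Beta(22.6, 55)

The binomial likelihood is conjugate to the Beta prior: with 14 successes and 46 failures, the posterior is Beta(8.6+14, 9+46) = Beta(22.6, 55).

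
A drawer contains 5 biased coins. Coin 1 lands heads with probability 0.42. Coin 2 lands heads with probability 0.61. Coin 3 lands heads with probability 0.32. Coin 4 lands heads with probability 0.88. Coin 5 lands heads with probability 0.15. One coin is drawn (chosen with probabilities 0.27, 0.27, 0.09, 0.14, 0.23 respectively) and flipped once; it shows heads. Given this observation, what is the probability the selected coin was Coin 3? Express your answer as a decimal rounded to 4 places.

Tabulate prior·likelihood by source: [1] prior 0.27, lik 0.42, product 0.1134; [2] prior 0.27, lik 0.61, product 0.1647; [3] prior 0.09, lik 0.32, product 0.02880; [4] prior 0.14, lik 0.88, product 0.1232; [5] prior 0.23, lik 0.15, product 0.03450.
Normalizing constant = 0.46460; the posterior for Coin 3 is its product over the sum, 0.02880/0.46460 = 0.0620.

Posterior probability ≈ 0.0620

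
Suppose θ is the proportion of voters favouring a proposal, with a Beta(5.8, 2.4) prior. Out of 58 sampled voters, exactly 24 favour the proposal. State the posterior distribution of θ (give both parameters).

The binomial likelihood is conjugate to the Beta prior: with 24 successes and 34 failures, the posterior is Beta(5.8+24, 2.4+34) = Beta(29.8, 36.4).

Posterior: Beta(29.8, 36.4)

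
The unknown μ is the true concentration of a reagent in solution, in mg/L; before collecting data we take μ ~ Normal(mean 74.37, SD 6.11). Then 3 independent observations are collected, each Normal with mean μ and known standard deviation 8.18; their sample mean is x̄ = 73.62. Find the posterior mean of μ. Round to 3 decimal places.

Prior precision 1/τ₀² = 1/6.11² = 0.0267866; data precision n/σ² = 3/8.18² = 0.0448347.
Posterior precision = 0.0267866 + 0.0448347 = 0.0716213.
Posterior mean = (0.0267866·74.37 + 0.0448347·73.62) / 0.0716213 = 73.901.

Posterior mean ≈ 73.901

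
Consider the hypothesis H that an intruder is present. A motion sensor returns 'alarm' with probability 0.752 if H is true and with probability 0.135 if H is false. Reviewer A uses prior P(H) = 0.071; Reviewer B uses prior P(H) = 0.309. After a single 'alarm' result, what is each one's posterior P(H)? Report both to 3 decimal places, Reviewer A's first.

Reviewer A: 0.299; Reviewer B: 0.714

The likelihood ratio for an 'alarm' result is 0.752/0.135 = 5.5704.
Reviewer A: prior odds 0.071/0.929 = 0.076426; posterior odds 0.42572; posterior probability 0.299.
Reviewer B: prior odds 0.309/0.691 = 0.44718; posterior odds 2.4909; posterior probability 0.714.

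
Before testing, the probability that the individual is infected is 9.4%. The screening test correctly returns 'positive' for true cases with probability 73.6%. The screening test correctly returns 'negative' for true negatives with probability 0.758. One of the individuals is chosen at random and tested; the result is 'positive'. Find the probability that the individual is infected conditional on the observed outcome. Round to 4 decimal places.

P(H | E) ≈ 0.2399

Let H be the event that the individual is infected. P(H) = 0.094, so P(¬H) = 0.906. With E the 'positive' result, P(E|H) = 0.736 and P(E|¬H) = 0.242.
P(E) = 0.736·0.094 + 0.242·0.906 = 0.069184 + 0.21925 = 0.28844.
By Bayes' theorem, P(H|E) = 0.069184 / 0.28844 = 0.2399.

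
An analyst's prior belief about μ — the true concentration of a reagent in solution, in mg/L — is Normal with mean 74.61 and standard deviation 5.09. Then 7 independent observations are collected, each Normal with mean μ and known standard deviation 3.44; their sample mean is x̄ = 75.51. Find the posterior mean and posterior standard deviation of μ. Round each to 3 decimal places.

Posterior mean ≈ 75.455; posterior SD ≈ 1.260

Prior precision 1/τ₀² = 1/5.09² = 0.0385980; data precision n/σ² = 7/3.44² = 0.591536.
Posterior precision = 0.0385980 + 0.591536 = 0.630134, giving posterior SD = 1/√0.630134 = 1.260.
Posterior mean = (0.0385980·74.61 + 0.591536·75.51) / 0.630134 = 75.455.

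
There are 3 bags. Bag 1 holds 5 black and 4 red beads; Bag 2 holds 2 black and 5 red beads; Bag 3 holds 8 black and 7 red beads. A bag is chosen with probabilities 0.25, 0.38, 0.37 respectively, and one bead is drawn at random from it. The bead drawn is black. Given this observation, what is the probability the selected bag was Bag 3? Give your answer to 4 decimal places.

Posterior probability ≈ 0.4437

Tabulate prior·likelihood by source: [1] prior 0.25, lik 0.5556, product 0.1389; [2] prior 0.38, lik 0.2857, product 0.1086; [3] prior 0.37, lik 0.5333, product 0.1973.
Normalizing constant = 0.44479; the posterior for Bag 3 is its product over the sum, 0.1973/0.44479 = 0.4437.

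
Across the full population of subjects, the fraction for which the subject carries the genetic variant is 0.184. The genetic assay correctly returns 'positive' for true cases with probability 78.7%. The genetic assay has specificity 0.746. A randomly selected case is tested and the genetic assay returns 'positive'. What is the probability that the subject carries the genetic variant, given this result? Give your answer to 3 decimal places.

Write H for 'the subject carries the genetic variant'. Prior odds H:¬H = 0.184/0.816 = 0.22549. For the 'positive' outcome, the likelihood ratio is 0.787/0.254 = 3.0984.
Posterior odds = 0.22549 × 3.0984 = 0.69866, so P(H|E) = 0.69866/(1+0.69866) = 0.411.

P(H | E) ≈ 0.411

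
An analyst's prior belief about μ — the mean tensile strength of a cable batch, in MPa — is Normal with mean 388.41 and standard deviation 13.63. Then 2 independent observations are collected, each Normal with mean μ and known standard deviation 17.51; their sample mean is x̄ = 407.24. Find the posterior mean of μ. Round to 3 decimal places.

Prior precision 1/τ₀² = 1/13.63² = 0.00538280; data precision n/σ² = 2/17.51² = 0.00652316.
Posterior precision = 0.00538280 + 0.00652316 = 0.0119060.
Posterior mean = (0.00538280·388.41 + 0.00652316·407.24) / 0.0119060 = 398.727.

Posterior mean ≈ 398.727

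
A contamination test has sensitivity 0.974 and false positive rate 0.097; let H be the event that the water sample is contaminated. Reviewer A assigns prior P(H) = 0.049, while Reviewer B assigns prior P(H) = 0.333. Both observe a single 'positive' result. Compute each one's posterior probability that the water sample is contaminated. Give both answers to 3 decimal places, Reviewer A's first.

Reviewer A: 0.341; Reviewer B: 0.834

P('+'|H) = 0.974, P('+'|¬H) = 0.097.
Reviewer A: numerator 0.974·0.049 = 0.047726; evidence = 0.047726+0.097·0.951 = 0.13997; posterior = 0.341.
Reviewer B: numerator 0.974·0.333 = 0.32434; evidence = 0.32434+0.097·0.667 = 0.38904; posterior = 0.834.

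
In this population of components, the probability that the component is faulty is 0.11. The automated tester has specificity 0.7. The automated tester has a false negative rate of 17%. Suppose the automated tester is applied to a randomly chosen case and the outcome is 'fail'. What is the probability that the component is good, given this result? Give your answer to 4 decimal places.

P(¬H | E) ≈ 0.7452

Let H be the event that the component is faulty. P(H) = 0.11, so P(¬H) = 0.89. With E the 'fail' result, P(E|H) = 0.83 and P(E|¬H) = 0.3.
P(E) = 0.83·0.11 + 0.3·0.89 = 0.091300 + 0.26700 = 0.35830.
By Bayes' theorem, P(H|E) = 0.091300 / 0.35830 = 0.2548. Hence P(¬H|E) = 1 − 0.2548 = 0.7452.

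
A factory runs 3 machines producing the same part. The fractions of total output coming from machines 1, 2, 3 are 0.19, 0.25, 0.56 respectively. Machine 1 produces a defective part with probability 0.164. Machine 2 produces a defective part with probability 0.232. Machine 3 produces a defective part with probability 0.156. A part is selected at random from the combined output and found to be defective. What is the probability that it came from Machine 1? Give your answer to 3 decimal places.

Posterior probability ≈ 0.177

P(defective|M1) = 0.164; P(defective|M2) = 0.232; P(defective|M3) = 0.156.
Prior × likelihood for each source: 0.19·0.164=0.03116, 0.25·0.232=0.05800, 0.56·0.156=0.08736. Summing gives P(defective) = 0.17652.
P(Machine 1 | defective) = 0.03116 / 0.17652 = 0.177.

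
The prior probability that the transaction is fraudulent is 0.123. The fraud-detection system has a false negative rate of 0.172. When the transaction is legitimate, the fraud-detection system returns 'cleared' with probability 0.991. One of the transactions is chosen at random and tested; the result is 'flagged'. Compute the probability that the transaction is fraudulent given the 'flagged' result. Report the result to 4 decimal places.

P(H | E) ≈ 0.9281

Write H for 'the transaction is fraudulent'. Prior odds H:¬H = 0.123/0.877 = 0.14025. For the 'flagged' outcome, the likelihood ratio is 0.828/0.009 = 92.000.
Posterior odds = 0.14025 × 92.000 = 12.903, so P(H|E) = 12.903/(1+12.903) = 0.9281.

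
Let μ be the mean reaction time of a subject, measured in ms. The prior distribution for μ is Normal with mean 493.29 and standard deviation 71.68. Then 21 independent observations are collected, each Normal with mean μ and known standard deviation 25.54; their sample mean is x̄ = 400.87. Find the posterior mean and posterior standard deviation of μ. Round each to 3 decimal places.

Posterior mean ≈ 401.425; posterior SD ≈ 5.557

Prior precision 1/τ₀² = 1/71.68² = 0.00019463; data precision n/σ² = 21/25.54² = 0.0321942.
Posterior precision = 0.00019463 + 0.0321942 = 0.0323888, giving posterior SD = 1/√0.0323888 = 5.557.
Posterior mean = (0.00019463·493.29 + 0.0321942·400.87) / 0.0323888 = 401.425.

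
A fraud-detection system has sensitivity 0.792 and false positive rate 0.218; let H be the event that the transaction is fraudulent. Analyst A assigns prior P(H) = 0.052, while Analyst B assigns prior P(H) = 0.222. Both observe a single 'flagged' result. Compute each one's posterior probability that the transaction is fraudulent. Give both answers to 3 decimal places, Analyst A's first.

P('+'|H) = 0.792, P('+'|¬H) = 0.218.
Analyst A: numerator 0.792·0.052 = 0.041184; evidence = 0.041184+0.218·0.948 = 0.24785; posterior = 0.166.
Analyst B: numerator 0.792·0.222 = 0.17582; evidence = 0.17582+0.218·0.778 = 0.34543; posterior = 0.509.

Analyst A: 0.166; Analyst B: 0.509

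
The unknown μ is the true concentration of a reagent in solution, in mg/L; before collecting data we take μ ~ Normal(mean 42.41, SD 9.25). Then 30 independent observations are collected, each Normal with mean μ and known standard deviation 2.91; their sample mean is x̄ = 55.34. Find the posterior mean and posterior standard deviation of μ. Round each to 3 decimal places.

With known σ, the Normal prior is conjugate. Weight on the data is w = (n/σ²)/(n/σ² + 1/τ₀²) = 3.54271/(3.54271+0.0116874) = 0.99671.
Posterior mean = w·x̄ + (1−w)·μ₀ = 0.99671·55.34 + 0.0032881·42.41 = 55.297. Posterior variance = 1/(3.54271+0.0116874) = 0.281342, so SD = 0.530.

Posterior mean ≈ 55.297; posterior SD ≈ 0.530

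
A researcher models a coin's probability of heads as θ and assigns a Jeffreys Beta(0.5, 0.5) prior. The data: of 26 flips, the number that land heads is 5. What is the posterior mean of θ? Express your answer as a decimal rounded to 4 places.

The binomial likelihood is conjugate to the Beta prior: with 5 successes and 21 failures, the posterior is Beta(0.5+5, 0.5+21) = Beta(5.5, 21.5).
Posterior mean = α/(α+β) = 5.5/27 = 0.2037.

Posterior mean ≈ 0.2037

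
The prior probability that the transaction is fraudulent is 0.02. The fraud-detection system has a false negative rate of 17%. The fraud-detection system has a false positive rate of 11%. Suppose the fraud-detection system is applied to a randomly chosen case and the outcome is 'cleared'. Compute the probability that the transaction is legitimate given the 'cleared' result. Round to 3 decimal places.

P(¬H | E) ≈ 0.996

Let H be the event that the transaction is fraudulent. P(H) = 0.02, so P(¬H) = 0.98. With E the 'cleared' result, P(E|H) = 0.17 and P(E|¬H) = 0.89.
P(E) = 0.17·0.02 + 0.89·0.98 = 0.0034000 + 0.87220 = 0.87560.
By Bayes' theorem, P(H|E) = 0.0034000 / 0.87560 = 0.004. Hence P(¬H|E) = 1 − 0.004 = 0.996.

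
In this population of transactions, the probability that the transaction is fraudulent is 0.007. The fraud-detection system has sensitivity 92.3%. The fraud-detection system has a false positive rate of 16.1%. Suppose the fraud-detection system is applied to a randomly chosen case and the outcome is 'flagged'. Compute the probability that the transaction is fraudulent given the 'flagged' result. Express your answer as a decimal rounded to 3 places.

Let H be the event that the transaction is fraudulent. P(H) = 0.007, so P(¬H) = 0.993. With E the 'flagged' result, P(E|H) = 0.923 and P(E|¬H) = 0.161.
P(E) = 0.923·0.007 + 0.161·0.993 = 0.0064610 + 0.15987 = 0.16633.
By Bayes' theorem, P(H|E) = 0.0064610 / 0.16633 = 0.039.

P(H | E) ≈ 0.039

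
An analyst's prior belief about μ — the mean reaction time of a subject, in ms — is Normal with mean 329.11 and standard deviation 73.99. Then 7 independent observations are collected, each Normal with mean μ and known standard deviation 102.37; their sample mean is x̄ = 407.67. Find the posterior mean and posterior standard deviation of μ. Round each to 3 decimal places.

With known σ, the Normal prior is conjugate. Weight on the data is w = (n/σ²)/(n/σ² + 1/τ₀²) = 0.00066796/(0.00066796+0.00018266) = 0.78526.
Posterior mean = w·x̄ + (1−w)·μ₀ = 0.78526·407.67 + 0.21474·329.11 = 390.800. Posterior variance = 1/(0.00066796+0.00018266) = 1175.60, so SD = 34.287.

Posterior mean ≈ 390.800; posterior SD ≈ 34.287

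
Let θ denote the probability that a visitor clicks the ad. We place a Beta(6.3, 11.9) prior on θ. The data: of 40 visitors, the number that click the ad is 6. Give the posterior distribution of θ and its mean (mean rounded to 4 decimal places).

The binomial likelihood is conjugate to the Beta prior: with 6 successes and 34 failures, the posterior is Beta(6.3+6, 11.9+34) = Beta(12.3, 45.9).
Posterior mean = α/(α+β) = 12.3/58.2 = 0.2113.

Posterior: Beta(12.3, 45.9); mean ≈ 0.2113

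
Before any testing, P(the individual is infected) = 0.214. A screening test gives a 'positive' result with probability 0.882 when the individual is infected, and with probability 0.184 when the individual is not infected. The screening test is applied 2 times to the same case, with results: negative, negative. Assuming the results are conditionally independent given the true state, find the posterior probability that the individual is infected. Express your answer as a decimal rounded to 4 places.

Posterior P(H) ≈ 0.0057

With H the event that the individual is infected, the joint likelihood of the observed sequence is P(data|H) = 0.118·0.118 = 0.013924 and P(data|¬H) = 0.816·0.816 = 0.66586.
Bayes: P(H|data) = 0.214·0.013924 / (0.214·0.013924 + 0.786·0.66586) = 0.0029797/0.52634 = 0.0057.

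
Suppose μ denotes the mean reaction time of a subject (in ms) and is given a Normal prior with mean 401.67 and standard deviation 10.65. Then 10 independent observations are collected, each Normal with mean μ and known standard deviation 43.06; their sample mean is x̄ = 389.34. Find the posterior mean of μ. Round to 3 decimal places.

Posterior mean ≈ 396.990

With known σ, the Normal prior is conjugate. Weight on the data is w = (n/σ²)/(n/σ² + 1/τ₀²) = 0.00539327/(0.00539327+0.00881659) = 0.37954.
Posterior mean = w·x̄ + (1−w)·μ₀ = 0.37954·389.34 + 0.62046·401.67 = 396.990.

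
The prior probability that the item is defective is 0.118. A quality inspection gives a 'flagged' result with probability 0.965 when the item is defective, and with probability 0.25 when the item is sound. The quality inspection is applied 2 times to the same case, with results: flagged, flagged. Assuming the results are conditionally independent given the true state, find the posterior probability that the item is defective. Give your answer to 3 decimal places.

With H the event that the item is defective, the joint likelihood of the observed sequence is P(data|H) = 0.965·0.965 = 0.93122 and P(data|¬H) = 0.25·0.25 = 0.062500.
Bayes: P(H|data) = 0.118·0.93122 / (0.118·0.93122 + 0.882·0.062500) = 0.10988/0.16501 = 0.6659.

Posterior P(H) ≈ 0.666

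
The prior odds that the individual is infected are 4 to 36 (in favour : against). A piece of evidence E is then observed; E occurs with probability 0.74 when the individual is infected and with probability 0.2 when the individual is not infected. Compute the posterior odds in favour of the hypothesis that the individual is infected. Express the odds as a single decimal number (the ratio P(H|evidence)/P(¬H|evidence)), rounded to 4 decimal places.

Prior odds = 4/36 = 0.11111. In log-odds, ln(0.11111) = -2.1972.
Add log likelihood ratio: ln(3.7000) = 1.3083.
Posterior log-odds = -0.88889, so posterior odds = exp(-0.88889) = 0.41111.

Posterior odds ≈ 0.4111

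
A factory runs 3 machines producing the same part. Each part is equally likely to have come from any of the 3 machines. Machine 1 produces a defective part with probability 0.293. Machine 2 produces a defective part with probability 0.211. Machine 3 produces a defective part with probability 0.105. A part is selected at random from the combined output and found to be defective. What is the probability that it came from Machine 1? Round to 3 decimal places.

P(defective|M1) = 0.293; P(defective|M2) = 0.211; P(defective|M3) = 0.105.
Prior × likelihood for each source: 0.333333·0.293=0.09767, 0.333333·0.211=0.07033, 0.333333·0.105=0.03500. Summing gives P(defective) = 0.20300.
P(Machine 1 | defective) = 0.09767 / 0.20300 = 0.481.

Posterior probability ≈ 0.481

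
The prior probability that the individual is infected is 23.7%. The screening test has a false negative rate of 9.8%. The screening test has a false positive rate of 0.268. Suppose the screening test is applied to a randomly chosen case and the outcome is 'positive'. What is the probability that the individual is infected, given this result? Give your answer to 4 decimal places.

Let H be the event that the individual is infected. P(H) = 0.237, so P(¬H) = 0.763. With E the 'positive' result, P(E|H) = 0.902 and P(E|¬H) = 0.268.
P(E) = 0.902·0.237 + 0.268·0.763 = 0.21377 + 0.20448 = 0.41826.
By Bayes' theorem, P(H|E) = 0.21377 / 0.41826 = 0.5111.

P(H | E) ≈ 0.5111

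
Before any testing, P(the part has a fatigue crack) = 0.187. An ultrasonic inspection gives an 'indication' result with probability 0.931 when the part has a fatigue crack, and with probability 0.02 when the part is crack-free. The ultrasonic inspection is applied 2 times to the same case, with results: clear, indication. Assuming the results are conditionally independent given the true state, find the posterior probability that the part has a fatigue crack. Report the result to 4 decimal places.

Let H be the event that the part has a fatigue crack; start with P(H) = 0.187. P('indication'|H) = 0.931, P('indication'|¬H) = 0.02.
Update on result 1 ('clear'): P(H) ← 0.069·0.1870 / (0.069·0.1870 + 0.98·0.8130) = 0.012903/0.80964 = 0.0159.
Update on result 2 ('indication'): P(H) ← 0.931·0.0159 / (0.931·0.0159 + 0.02·0.9841) = 0.014837/0.034518 = 0.4298.

Posterior P(H) ≈ 0.4298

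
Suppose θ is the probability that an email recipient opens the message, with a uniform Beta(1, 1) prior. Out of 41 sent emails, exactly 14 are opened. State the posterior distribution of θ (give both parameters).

Posterior: Beta(15, 28)

Observing 14 successes and 27 failures updates Beta(1, 1) by adding the success and failure counts to the two shape parameters: α = 1+14 = 15, β = 1+27 = 28.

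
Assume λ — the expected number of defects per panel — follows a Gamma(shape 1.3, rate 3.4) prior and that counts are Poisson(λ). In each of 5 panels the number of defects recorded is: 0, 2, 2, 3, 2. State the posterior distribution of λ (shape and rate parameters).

Posterior: Gamma(shape=10.3, rate=8.4)

Total count ∑xᵢ = 9 over n = 5 panels.
Gamma is conjugate to the Poisson likelihood: posterior is Gamma(shape = 1.3+9 = 10.3, rate = 3.4+5 = 8.4).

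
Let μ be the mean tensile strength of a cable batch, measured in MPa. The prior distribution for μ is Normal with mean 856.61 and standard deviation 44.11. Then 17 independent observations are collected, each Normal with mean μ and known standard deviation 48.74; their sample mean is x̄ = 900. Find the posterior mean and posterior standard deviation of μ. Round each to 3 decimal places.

Posterior mean ≈ 897.093; posterior SD ≈ 11.418

Prior precision 1/τ₀² = 1/44.11² = 0.00051396; data precision n/σ² = 17/48.74² = 0.00715612.
Posterior precision = 0.00051396 + 0.00715612 = 0.00767008, giving posterior SD = 1/√0.00767008 = 11.418.
Posterior mean = (0.00051396·856.61 + 0.00715612·900) / 0.00767008 = 897.093.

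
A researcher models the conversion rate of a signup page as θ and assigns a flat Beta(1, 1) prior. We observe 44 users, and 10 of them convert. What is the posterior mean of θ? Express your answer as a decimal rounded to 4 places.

Posterior mean ≈ 0.2391

Observing 10 successes and 34 failures updates Beta(1, 1) by adding the success and failure counts to the two shape parameters: α = 1+10 = 11, β = 1+34 = 35.
Posterior mean = α/(α+β) = 11/46 = 0.2391.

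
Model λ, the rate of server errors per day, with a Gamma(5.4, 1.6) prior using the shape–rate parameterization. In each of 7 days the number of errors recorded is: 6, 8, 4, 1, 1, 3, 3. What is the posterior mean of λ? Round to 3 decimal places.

The Poisson likelihood adds the total count to the shape and the number of exposure periods to the rate. Here ∑xᵢ = 26 and n = 7, so shape 5.4→31.4 and rate 1.6→8.6.
Posterior mean = shape/rate = 31.4/8.6 = 3.651.

Posterior mean ≈ 3.651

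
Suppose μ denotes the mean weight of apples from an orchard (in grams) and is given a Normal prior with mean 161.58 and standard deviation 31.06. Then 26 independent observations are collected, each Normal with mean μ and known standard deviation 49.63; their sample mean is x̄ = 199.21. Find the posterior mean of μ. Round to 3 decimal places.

Posterior mean ≈ 195.845

Prior precision 1/τ₀² = 1/31.06² = 0.00103657; data precision n/σ² = 26/49.63² = 0.0105556.
Posterior precision = 0.00103657 + 0.0105556 = 0.0115922.
Posterior mean = (0.00103657·161.58 + 0.0105556·199.21) / 0.0115922 = 195.845.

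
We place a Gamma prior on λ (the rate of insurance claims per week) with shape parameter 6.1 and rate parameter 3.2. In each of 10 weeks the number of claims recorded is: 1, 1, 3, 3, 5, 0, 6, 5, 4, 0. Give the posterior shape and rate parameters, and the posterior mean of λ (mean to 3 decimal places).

Posterior: Gamma(shape=34.1, rate=13.2); mean ≈ 2.583

Total count ∑xᵢ = 28 over n = 10 weeks.
Gamma is conjugate to the Poisson likelihood: posterior is Gamma(shape = 6.1+28 = 34.1, rate = 3.2+10 = 13.2).
E[λ | data] = 34.1/13.2 = 2.583.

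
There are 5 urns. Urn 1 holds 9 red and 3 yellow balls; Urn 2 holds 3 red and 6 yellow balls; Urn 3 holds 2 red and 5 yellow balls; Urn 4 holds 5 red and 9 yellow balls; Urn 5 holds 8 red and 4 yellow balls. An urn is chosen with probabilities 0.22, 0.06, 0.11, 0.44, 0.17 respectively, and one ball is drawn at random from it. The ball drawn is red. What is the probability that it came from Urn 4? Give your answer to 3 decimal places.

Posterior probability ≈ 0.323

P(red|Urn 1) = 0.75; P(red|Urn 2) = 0.3333; P(red|Urn 3) = 0.2857; P(red|Urn 4) = 0.3571; P(red|Urn 5) = 0.6667.
Prior × likelihood for each source: 0.22·0.75=0.1650, 0.06·0.3333=0.02000, 0.11·0.2857=0.03143, 0.44·0.3571=0.1571, 0.17·0.6667=0.1133. Summing gives P(red) = 0.48690.
P(Urn 4 | red) = 0.1571 / 0.48690 = 0.323.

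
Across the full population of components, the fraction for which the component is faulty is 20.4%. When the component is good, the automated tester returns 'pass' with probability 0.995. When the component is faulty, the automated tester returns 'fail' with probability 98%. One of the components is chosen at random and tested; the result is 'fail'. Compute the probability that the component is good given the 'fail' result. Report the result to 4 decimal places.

P(¬H | E) ≈ 0.0195

Let H be the event that the component is faulty. P(H) = 0.204, so P(¬H) = 0.796. With E the 'fail' result, P(E|H) = 0.98 and P(E|¬H) = 0.005.
P(E) = 0.98·0.204 + 0.005·0.796 = 0.19992 + 0.0039800 = 0.20390.
By Bayes' theorem, P(H|E) = 0.19992 / 0.20390 = 0.9805. Hence P(¬H|E) = 1 − 0.9805 = 0.0195.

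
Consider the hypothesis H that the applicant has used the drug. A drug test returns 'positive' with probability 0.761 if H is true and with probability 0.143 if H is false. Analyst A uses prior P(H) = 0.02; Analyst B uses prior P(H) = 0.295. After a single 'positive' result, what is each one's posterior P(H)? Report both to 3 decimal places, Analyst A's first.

The likelihood ratio for a 'positive' result is 0.761/0.143 = 5.3217.
Analyst A: prior odds 0.02/0.98 = 0.020408; posterior odds 0.10861; posterior probability 0.098.
Analyst B: prior odds 0.295/0.705 = 0.41844; posterior odds 2.2268; posterior probability 0.690.

Analyst A: 0.098; Analyst B: 0.690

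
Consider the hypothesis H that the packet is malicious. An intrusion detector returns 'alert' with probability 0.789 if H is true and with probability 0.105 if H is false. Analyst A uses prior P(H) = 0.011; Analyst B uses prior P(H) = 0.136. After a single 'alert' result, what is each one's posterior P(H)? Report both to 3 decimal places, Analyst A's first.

P('+'|H) = 0.789, P('+'|¬H) = 0.105.
Analyst A: numerator 0.789·0.011 = 0.0086790; evidence = 0.0086790+0.105·0.989 = 0.11252; posterior = 0.077.
Analyst B: numerator 0.789·0.136 = 0.10730; evidence = 0.10730+0.105·0.864 = 0.19802; posterior = 0.542.

Analyst A: 0.077; Analyst B: 0.542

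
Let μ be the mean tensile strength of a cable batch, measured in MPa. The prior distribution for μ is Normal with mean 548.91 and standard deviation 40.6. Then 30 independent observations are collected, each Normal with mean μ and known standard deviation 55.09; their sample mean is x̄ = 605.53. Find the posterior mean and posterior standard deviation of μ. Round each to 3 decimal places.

With known σ, the Normal prior is conjugate. Weight on the data is w = (n/σ²)/(n/σ² + 1/τ₀²) = 0.00988498/(0.00988498+0.00060666) = 0.94218.
Posterior mean = w·x̄ + (1−w)·μ₀ = 0.94218·605.53 + 0.057824·548.91 = 602.256. Posterior variance = 1/(0.00988498+0.00060666) = 95.3140, so SD = 9.763.

Posterior mean ≈ 602.256; posterior SD ≈ 9.763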